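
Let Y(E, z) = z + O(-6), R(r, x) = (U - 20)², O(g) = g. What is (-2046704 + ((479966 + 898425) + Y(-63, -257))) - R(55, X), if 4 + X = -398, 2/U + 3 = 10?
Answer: -32779268/49 ≈ -6.6897e+5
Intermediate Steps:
U = 2/7 (U = 2/(-3 + 10) = 2/7 ≈ 0.28571)
X = -402 (X = -4 - 398 = -402)
R(r, x) = 19044/49 (R(r, x) = (2/7 - 20)² = (-138/7)² = 19044/49)
Y(E, z) = -6 + z (Y(E, z) = z - 6 = -6 + z)
(-2046704 + ((479966 + 898425) + Y(-63, -257))) - R(55, X) = (-2046704 + ((479966 + 898425) + (-6 - 257))) - 1*19044/49 = (-2046704 + (1378391 - 263)) - 19044/49 = (-2046704 + 1378128) - 19044/49 = -668576 - 19044/49 = -32779268/49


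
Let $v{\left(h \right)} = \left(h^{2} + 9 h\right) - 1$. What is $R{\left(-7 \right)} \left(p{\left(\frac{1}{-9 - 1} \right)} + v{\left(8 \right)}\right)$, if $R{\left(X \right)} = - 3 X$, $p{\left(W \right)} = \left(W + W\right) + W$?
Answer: $\frac{28287}{10} \approx 2828.7$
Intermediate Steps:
$v{\left(h \right)} = -1 + h^{2} + 9 h$
$p{\left(W \right)} = 3 W$ ($p{\left(W \right)} = 2 W + W = 3 W$)
$R{\left(-7 \right)} \left(p{\left(\frac{1}{-9 - 1} \right)} + v{\left(8 \right)}\right) = \left(-3\right) \left(-7\right) \left(\frac{3}{-9 - 1} + \left(-1 + 8^{2} + 9 \cdot 8\right)\right) = 21 \left(\frac{3}{-10} + \left(-1 + 64 + 72\right)\right) = 21 \left(3 \left(- \frac{1}{10}\right) + 135\right) = 21 \left(- \frac{3}{10} + 135\right) = 21 \cdot \frac{1347}{10} = \frac{28287}{10}$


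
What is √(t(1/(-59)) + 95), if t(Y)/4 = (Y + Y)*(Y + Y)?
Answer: √330711/59 ≈ 9.7470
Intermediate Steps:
t(Y) = 16*Y² (t(Y) = 4*((Y + Y)*(Y + Y)) = 4*((2*Y)*(2*Y)) = 4*(4*Y²) = 16*Y²)
√(t(1/(-59)) + 95) = √(16*(1/(-59))² + 95) = √(16*(-1/59)² + 95) = √(16*(1/3481) + 95) = √(16/3481 + 95) = √(330711/3481) = √330711/59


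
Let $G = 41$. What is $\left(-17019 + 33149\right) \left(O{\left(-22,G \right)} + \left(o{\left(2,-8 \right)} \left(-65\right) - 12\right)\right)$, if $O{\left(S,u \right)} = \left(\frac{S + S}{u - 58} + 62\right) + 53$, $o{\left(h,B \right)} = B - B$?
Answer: $\frac{28953350}{17} \approx 1.7031 \cdot 10^{6}$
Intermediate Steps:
$o{\left(h,B \right)} = 0$
$O{\left(S,u \right)} = 115 + \frac{2 S}{-58 + u}$ ($O{\left(S,u \right)} = \left(\frac{2 S}{-58 + u} + 62\right) + 53 = \left(62 + \frac{2 S}{-58 + u}\right) + 53 = 115 + \frac{2 S}{-58 + u}$)
$\left(-17019 + 33149\right) \left(O{\left(-22,G \right)} + \left(o{\left(2,-8 \right)} \left(-65\right) - 12\right)\right) = \left(-17019 + 33149\right) \left(\frac{-6670 + 2 \left(-22\right) + 115 \cdot 41}{-58 + 41} + \left(0 \left(-65\right) - 12\right)\right) = 16130 \left(\frac{-6670 - 44 + 4715}{-17} + \left(0 - 12\right)\right) = 16130 \left(\left(- \frac{1}{17}\right) \left(-1999\right) - 12\right) = 16130 \left(\frac{1999}{17} - 12\right) = 16130 \cdot \frac{1795}{17} = \frac{28953350}{17}$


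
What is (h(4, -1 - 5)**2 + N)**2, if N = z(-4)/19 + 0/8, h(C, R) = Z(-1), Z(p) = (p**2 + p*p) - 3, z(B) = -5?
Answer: 196/361 ≈ 0.54294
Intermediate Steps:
Z(p) = -3 + 2*p**2 (Z(p) = (p**2 + p**2) - 3 = 2*p**2 - 3 = -3 + 2*p**2)
h(C, R) = -1 (h(C, R) = -3 + 2*(-1)**2 = -3 + 2*1 = -3 + 2 = -1)
N = -5/19 (N = -5/19 + 0/8 = -5*1/19 + 0*(1/8) = -5/19 + 0 = -5/19 ≈ -0.26316)
(h(4, -1 - 5)**2 + N)**2 = ((-1)**2 - 5/19)**2 = (1 - 5/19)**2 = (14/19)**2 = 196/361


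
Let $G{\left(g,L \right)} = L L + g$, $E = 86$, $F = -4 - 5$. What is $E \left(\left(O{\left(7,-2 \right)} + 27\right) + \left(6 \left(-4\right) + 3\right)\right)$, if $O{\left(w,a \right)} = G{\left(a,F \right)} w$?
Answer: $48074$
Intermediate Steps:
$F = -9$
$G{\left(g,L \right)} = g + L^{2}$ ($G{\left(g,L \right)} = L^{2} + g = g + L^{2}$)
$O{\left(w,a \right)} = w \left(81 + a\right)$ ($O{\left(w,a \right)} = \left(a + \left(-9\right)^{2}\right) w = \left(a + 81\right) w = \left(81 + a\right) w = w \left(81 + a\right)$)
$E \left(\left(O{\left(7,-2 \right)} + 27\right) + \left(6 \left(-4\right) + 3\right)\right) = 86 \left(\left(7 \left(81 - 2\right) + 27\right) + \left(6 \left(-4\right) + 3\right)\right) = 86 \left(\left(7 \cdot 79 + 27\right) + \left(-24 + 3\right)\right) = 86 \left(\left(553 + 27\right) - 21\right) = 86 \left(580 - 21\right) = 86 \cdot 559 = 48074$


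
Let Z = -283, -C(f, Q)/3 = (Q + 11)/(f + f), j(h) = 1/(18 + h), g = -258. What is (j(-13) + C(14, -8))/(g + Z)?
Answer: 17/75740 ≈ 0.00022445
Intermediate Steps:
C(f, Q) = -3*(11 + Q)/(2*f) (C(f, Q) = -3*(Q + 11)/(f + f) = -3*(11 + Q)/(2*f))
(j(-13) + C(14, -8))/(g + Z) = (1/(18 - 13) + (3/2)*(-11 - 1*(-8))/14)/(-258 - 283) = (1/5 + (3/2)*(1/14)*(-11 + 8))/(-541) = (⅕ + (3/2)*(1/14)*(-3))*(-1/541) = (⅕ - 9/28)*(-1/541) = -17/140*(-1/541) = 17/75740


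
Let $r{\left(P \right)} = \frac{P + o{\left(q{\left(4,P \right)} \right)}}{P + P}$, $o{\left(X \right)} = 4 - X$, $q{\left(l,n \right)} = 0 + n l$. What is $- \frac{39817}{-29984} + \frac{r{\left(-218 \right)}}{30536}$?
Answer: $\frac{16565365755}{12474933152} \approx 1.3279$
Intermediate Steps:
$q{\left(l,n \right)} = l n$ ($q{\left(l,n \right)} = 0 + l n = l n$)
$r{\left(P \right)} = \frac{4 - 3 P}{2 P}$ ($r{\left(P \right)} = \frac{P - \left(-4 + 4 P\right)}{P + P} = \frac{P - \left(-4 + 4 P\right)}{2 P} = \left(4 - 3 P\right) \frac{1}{2 P} = \frac{4 - 3 P}{2 P}$)
$- \frac{39817}{-29984} + \frac{r{\left(-218 \right)}}{30536} = - \frac{39817}{-29984} + \frac{- \frac{3}{2} + \frac{2}{-218}}{30536} = \left(-39817\right) \left(- \frac{1}{29984}\right) + \left(- \frac{3}{2} + 2 \left(- \frac{1}{218}\right)\right) \frac{1}{30536} = \frac{39817}{29984} + \left(- \frac{3}{2} - \frac{1}{109}\right) \frac{1}{30536} = \frac{39817}{29984} - \frac{329}{6656848} = \frac{16565365755}{12474933152}$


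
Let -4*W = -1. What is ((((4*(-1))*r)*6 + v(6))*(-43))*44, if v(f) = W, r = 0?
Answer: -473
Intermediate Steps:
W = ¼ (W = -¼*(-1) = ¼ ≈ 0.25000)
v(f) = ¼
((((4*(-1))*r)*6 + v(6))*(-43))*44 = ((((4*(-1))*0)*6 + ¼)*(-43))*44 = ((-4*0*6 + ¼)*(-43))*44 = ((0*6 + ¼)*(-43))*44 = ((0 + ¼)*(-43))*44 = ((¼)*(-43))*44 = -43/4*44 = -473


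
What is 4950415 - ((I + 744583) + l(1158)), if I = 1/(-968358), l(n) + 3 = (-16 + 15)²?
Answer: 4072753000573/968358 ≈ 4.2058e+6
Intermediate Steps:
l(n) = -2 (l(n) = -3 + (-16 + 15)² = -3 + (-1)² = -3 + 1 = -2)
I = -1/968358 ≈ -1.0327e-6
4950415 - ((I + 744583) + l(1158)) = 4950415 - ((-1/968358 + 744583) - 2) = 4950415 - (721022904713/968358 - 2) = 4950415 - 1*721020967997/968358 = 4950415 - 721020967997/968358 = 4072753000573/968358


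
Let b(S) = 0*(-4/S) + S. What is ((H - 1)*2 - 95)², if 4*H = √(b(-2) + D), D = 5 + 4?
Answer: (194 - √7)²/4 ≈ 9154.1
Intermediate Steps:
D = 9
b(S) = S (b(S) = 0 + S = S)
H = √7/4 (H = √(-2 + 9)/4 = √7/4 ≈ 0.66144)
((H - 1)*2 - 95)² = ((√7/4 - 1)*2 - 95)² = ((-1 + √7/4)*2 - 95)² = ((-2 + √7/2) - 95)² = (-97 + √7/2)²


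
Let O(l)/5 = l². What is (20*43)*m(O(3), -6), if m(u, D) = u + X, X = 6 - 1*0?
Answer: 43860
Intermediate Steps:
X = 6 (X = 6 + 0 = 6)
O(l) = 5*l²
m(u, D) = 6 + u (m(u, D) = u + 6 = 6 + u)
(20*43)*m(O(3), -6) = (20*43)*(6 + 5*3²) = 860*(6 + 5*9) = 860*(6 + 45) = 860*51 = 43860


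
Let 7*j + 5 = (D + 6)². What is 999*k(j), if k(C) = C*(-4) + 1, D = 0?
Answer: -116883/7 ≈ -16698.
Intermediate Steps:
j = 31/7 (j = -5/7 + (0 + 6)²/7 = -5/7 + (⅐)*6² = -5/7 + (⅐)*36 = -5/7 + 36/7 = 31/7 ≈ 4.4286)
k(C) = 1 - 4*C (k(C) = -4*C + 1 = 1 - 4*C)
999*k(j) = 999*(1 - 4*31/7) = 999*(1 - 124/7) = 999*(-117/7) = -116883/7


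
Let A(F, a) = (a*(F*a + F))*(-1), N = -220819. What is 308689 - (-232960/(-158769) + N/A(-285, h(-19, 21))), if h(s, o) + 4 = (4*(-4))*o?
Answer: 4586708784872561/14858742900 ≈ 3.0869e+5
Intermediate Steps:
h(s, o) = -4 - 16*o (h(s, o) = -4 + (4*(-4))*o = -4 - 16*o)
A(F, a) = -a*(F + F*a) (A(F, a) = (a*(F + F*a))*(-1) = -a*(F + F*a))
308689 - (-232960/(-158769) + N/A(-285, h(-19, 21))) = 308689 - (-232960/(-158769) - 220819*1/(285*(1 + (-4 - 16*21))*(-4 - 16*21))) = 308689 - (-232960*(-1/158769) - 220819*1/(285*(1 + (-4 - 336))*(-4 - 336))) = 308689 - (17920/12213 - 220819*(-1/(96900*(1 - 340)))) = 308689 - (17920/12213 - 220819/((-1*(-285)*(-340)*(-339)))) = 308689 - (17920/12213 - 220819/32849100) = 308689 - 1*21702185539/14858742900 = 308689 - 21702185539/14858742900 = 4586708784872561/14858742900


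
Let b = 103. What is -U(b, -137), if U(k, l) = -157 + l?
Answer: 294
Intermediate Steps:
-U(b, -137) = -(-157 - 137) = -1*(-294) = 294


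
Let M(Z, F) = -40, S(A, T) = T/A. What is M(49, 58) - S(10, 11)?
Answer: -411/10 ≈ -41.100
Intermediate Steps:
M(49, 58) - S(10, 11) = -40 - 11/10 = -411/10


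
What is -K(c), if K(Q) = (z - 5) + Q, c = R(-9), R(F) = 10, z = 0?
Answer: -5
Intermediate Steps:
c = 10
K(Q) = -5 + Q (K(Q) = (0 - 5) + Q = -5 + Q)
-K(c) = -(-5 + 10) = -1*5 = -5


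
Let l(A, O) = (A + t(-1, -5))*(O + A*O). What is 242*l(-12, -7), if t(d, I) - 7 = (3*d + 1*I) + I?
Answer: -335412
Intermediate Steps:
t(d, I) = 7 + 2*I + 3*d (t(d, I) = 7 + ((3*d + 1*I) + I) = 7 + ((3*d + I) + I) = 7 + ((I + 3*d) + I) = 7 + (2*I + 3*d) = 7 + 2*I + 3*d)
l(A, O) = (-6 + A)*(O + A*O) (l(A, O) = (A + (7 + 2*(-5) + 3*(-1)))*(O + A*O) = (A + (7 - 10 - 3))*(O + A*O) = (A - 6)*(O + A*O) = (-6 + A)*(O + A*O))
242*l(-12, -7) = 242*(-7*(-6 + (-12)² - 5*(-12))) = 242*(-7*(-6 + 144 + 60)) = 242*(-7*198) = 242*(-1386) = -335412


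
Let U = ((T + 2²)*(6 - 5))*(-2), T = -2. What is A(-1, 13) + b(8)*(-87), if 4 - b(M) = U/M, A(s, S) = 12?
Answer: -759/2 ≈ -379.50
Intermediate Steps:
U = -4 (U = ((-2 + 2²)*(6 - 5))*(-2) = ((-2 + 4)*1)*(-2) = (2*1)*(-2) = 2*(-2) = -4)
b(M) = 4 + 4/M (b(M) = 4 - (-4)/M = 4 + 4/M)
A(-1, 13) + b(8)*(-87) = 12 + (4 + 4/8)*(-87) = 12 + (4 + 4*(⅛))*(-87) = 12 + (4 + ½)*(-87) = 12 + (9/2)*(-87) = 12 - 783/2 = -759/2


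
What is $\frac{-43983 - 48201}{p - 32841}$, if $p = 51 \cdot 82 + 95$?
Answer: $\frac{23046}{7141} \approx 3.2273$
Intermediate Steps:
$p = 4277$ ($p = 4182 + 95 = 4277$)
$\frac{-43983 - 48201}{p - 32841} = \frac{-43983 - 48201}{4277 - 32841} = - \frac{92184}{-28564} = \left(-92184\right) \left(- \frac{1}{28564}\right) = \frac{23046}{7141}$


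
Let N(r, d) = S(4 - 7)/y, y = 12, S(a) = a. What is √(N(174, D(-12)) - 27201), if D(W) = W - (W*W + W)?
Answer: I*√108805/2 ≈ 164.93*I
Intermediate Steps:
D(W) = -W² (D(W) = W - (W² + W) = W - (W + W²) = W + (-W - W²) = -W²)
N(r, d) = -¼ (N(r, d) = (4 - 7)/12 = -3*1/12 = -¼)
√(N(174, D(-12)) - 27201) = √(-¼ - 27201) = √(-108805/4) = I*√108805/2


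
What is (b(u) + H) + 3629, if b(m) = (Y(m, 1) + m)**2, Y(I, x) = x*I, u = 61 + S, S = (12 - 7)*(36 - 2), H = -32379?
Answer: 184694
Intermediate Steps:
S = 170 (S = 5*34 = 170)
u = 231 (u = 61 + 170 = 231)
Y(I, x) = I*x
b(m) = 4*m**2 (b(m) = (m*1 + m)**2 = (m + m)**2 = (2*m)**2 = 4*m**2)
(b(u) + H) + 3629 = (4*231**2 - 32379) + 3629 = (4*53361 - 32379) + 3629 = (213444 - 32379) + 3629 = 181065 + 3629 = 184694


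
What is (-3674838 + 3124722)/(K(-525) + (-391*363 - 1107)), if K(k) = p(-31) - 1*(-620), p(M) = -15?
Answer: 550116/142435 ≈ 3.8622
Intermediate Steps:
K(k) = 605 (K(k) = -15 - 1*(-620) = -15 + 620 = 605)
(-3674838 + 3124722)/(K(-525) + (-391*363 - 1107)) = (-3674838 + 3124722)/(605 + (-391*363 - 1107)) = -550116/(605 + (-141933 - 1107)) = -550116/(605 - 143040) = -550116/(-142435) = -550116*(-1/142435) = 550116/142435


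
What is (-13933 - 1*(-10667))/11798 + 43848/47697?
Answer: 60256717/93788201 ≈ 0.64248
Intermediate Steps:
(-13933 - 1*(-10667))/11798 + 43848/47697 = (-13933 + 10667)*(1/11798) + 43848*(1/47697) = -3266*1/11798 + 14616/15899 = -1633/5899 + 14616/15899 = 60256717/93788201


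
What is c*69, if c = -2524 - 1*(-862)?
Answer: -114678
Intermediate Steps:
c = -1662 (c = -2524 + 862 = -1662)
c*69 = -1662*69 = -114678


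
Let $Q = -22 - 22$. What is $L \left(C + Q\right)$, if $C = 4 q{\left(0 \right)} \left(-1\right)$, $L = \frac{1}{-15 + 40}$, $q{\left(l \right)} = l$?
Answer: $- \frac{44}{25} \approx -1.76$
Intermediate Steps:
$Q = -44$ ($Q = -22 - 22 = -44$)
$L = \frac{1}{25} \approx 0.04$
$C = 0$ ($C = 4 \cdot 0 \left(-1\right) = 0 \left(-1\right) = 0$)
$L \left(C + Q\right) = \frac{0 - 44}{25} = \frac{1}{25} \left(-44\right) = - \frac{44}{25}$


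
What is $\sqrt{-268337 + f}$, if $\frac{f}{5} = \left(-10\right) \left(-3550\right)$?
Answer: $3 i \sqrt{10093} \approx 301.39 i$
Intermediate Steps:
$f = 177500$ ($f = 5 \left(\left(-10\right) \left(-3550\right)\right) = 5 \cdot 35500 = 177500$)
$\sqrt{-268337 + f} = \sqrt{-268337 + 177500} = \sqrt{-90837} = 3 i \sqrt{10093}$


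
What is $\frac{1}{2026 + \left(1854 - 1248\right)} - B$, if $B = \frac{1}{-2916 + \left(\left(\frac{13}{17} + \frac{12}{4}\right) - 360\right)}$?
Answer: $\frac{25093}{36603224} \approx 0.00068554$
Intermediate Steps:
$B = - \frac{17}{55628}$ ($B = \frac{1}{-2916 + \left(\left(13 \cdot \frac{1}{17} + 12 \cdot \frac{1}{4}\right) - 360\right)} = \frac{1}{-2916 + \left(\left(\frac{13}{17} + 3\right) - 360\right)} = \frac{1}{-2916 + \left(\frac{64}{17} - 360\right)} = \frac{1}{-2916 - \frac{6056}{17}} = \frac{1}{- \frac{55628}{17}} = - \frac{17}{55628} \approx -0.0003056$)
$\frac{1}{2026 + \left(1854 - 1248\right)} - B = \frac{1}{2026 + \left(1854 - 1248\right)} - - \frac{17}{55628} = \frac{1}{2026 + \left(1854 - 1248\right)} + \frac{17}{55628} = \frac{1}{2026 + 606} + \frac{17}{55628} = \frac{1}{2632} + \frac{17}{55628} = \frac{25093}{36603224}$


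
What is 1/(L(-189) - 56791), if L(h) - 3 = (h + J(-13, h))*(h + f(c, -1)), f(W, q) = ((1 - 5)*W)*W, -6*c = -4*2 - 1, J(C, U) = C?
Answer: -1/16792 ≈ -5.9552e-5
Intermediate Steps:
c = 3/2 (c = -(-4*2 - 1)/6 = -(-8 - 1)/6 = -⅙*(-9) = 3/2 ≈ 1.5000)
f(W, q) = -4*W² (f(W, q) = (-4*W)*W = -4*W²)
L(h) = 3 + (-13 + h)*(-9 + h) (L(h) = 3 + (h - 13)*(h - 4*(3/2)²) = 3 + (-13 + h)*(h - 4*9/4) = 3 + (-13 + h)*(h - 9) = 3 + (-13 + h)*(-9 + h))
1/(L(-189) - 56791) = 1/((120 + (-189)² - 22*(-189)) - 56791) = 1/((120 + 35721 + 4158) - 56791) = 1/(39999 - 56791) = 1/(-16792) = -1/16792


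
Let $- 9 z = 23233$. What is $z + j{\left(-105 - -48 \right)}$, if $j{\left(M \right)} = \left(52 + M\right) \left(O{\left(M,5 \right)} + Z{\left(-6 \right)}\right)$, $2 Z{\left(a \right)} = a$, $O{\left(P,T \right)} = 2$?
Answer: $- \frac{23188}{9} \approx -2576.4$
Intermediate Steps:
$Z{\left(a \right)} = \frac{a}{2}$
$j{\left(M \right)} = -52 - M$ ($j{\left(M \right)} = \left(52 + M\right) \left(2 + \frac{1}{2} \left(-6\right)\right) = \left(52 + M\right) \left(2 - 3\right) = \left(52 + M\right) \left(-1\right) = -52 - M$)
$z = - \frac{23233}{9}$ ($z = \left(- \frac{1}{9}\right) 23233 = - \frac{23233}{9} \approx -2581.4$)
$z + j{\left(-105 - -48 \right)} = - \frac{23233}{9} - \left(-53 + 48\right) = - \frac{23233}{9} - -5 = - \frac{23233}{9} + \left(-52 + 57\right) = - \frac{23233}{9} + 5 = - \frac{23188}{9}$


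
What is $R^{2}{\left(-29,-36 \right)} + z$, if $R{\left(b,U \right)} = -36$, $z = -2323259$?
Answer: $-2321963$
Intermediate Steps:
$R^{2}{\left(-29,-36 \right)} + z = \left(-36\right)^{2} - 2323259 = 1296 - 2323259 = -2321963$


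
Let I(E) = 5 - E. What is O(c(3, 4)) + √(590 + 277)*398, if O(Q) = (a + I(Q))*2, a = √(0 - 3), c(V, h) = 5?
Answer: 2*√3*(3383 + I) ≈ 11719.0 + 3.4641*I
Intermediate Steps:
a = I*√3 (a = √(-3) = I*√3 ≈ 1.732*I)
O(Q) = 10 - 2*Q + 2*I*√3 (O(Q) = (I*√3 + (5 - Q))*2 = (5 - Q + I*√3)*2 = 10 - 2*Q + 2*I*√3)
O(c(3, 4)) + √(590 + 277)*398 = (10 - 2*5 + 2*I*√3) + √(590 + 277)*398 = (10 - 10 + 2*I*√3) + √867*398 = 2*I*√3 + (17*√3)*398 = 2*I*√3 + 6766*√3 = 6766*√3 + 2*I*√3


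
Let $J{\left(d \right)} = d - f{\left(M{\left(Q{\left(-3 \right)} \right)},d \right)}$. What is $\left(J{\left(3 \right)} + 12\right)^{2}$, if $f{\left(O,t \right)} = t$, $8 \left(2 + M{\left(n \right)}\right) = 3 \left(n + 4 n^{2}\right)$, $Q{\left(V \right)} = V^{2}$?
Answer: $144$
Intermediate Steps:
$M{\left(n \right)} = -2 + \frac{3 n^{2}}{2} + \frac{3 n}{8}$ ($M{\left(n \right)} = -2 + \frac{3 \left(n + 4 n^{2}\right)}{8} = -2 + \frac{3 n + 12 n^{2}}{8} = -2 + \left(\frac{3 n^{2}}{2} + \frac{3 n}{8}\right) = -2 + \frac{3 n^{2}}{2} + \frac{3 n}{8}$)
$J{\left(d \right)} = 0$ ($J{\left(d \right)} = d - d = 0$)
$\left(J{\left(3 \right)} + 12\right)^{2} = \left(0 + 12\right)^{2} = 12^{2} = 144$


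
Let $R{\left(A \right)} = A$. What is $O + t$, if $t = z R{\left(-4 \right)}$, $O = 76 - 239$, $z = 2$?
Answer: $-171$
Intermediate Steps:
$O = -163$
$t = -8$ ($t = 2 \left(-4\right) = -8$)
$O + t = -163 - 8 = -171$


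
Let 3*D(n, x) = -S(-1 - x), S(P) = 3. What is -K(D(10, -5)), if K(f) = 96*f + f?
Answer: 97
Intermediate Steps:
D(n, x) = -1 (D(n, x) = (-1*3)/3 = (1/3)*(-3) = -1)
K(f) = 97*f
-K(D(10, -5)) = -97*(-1) = -1*(-97) = 97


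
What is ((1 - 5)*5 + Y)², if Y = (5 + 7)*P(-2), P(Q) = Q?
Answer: 1936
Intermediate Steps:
Y = -24 (Y = (5 + 7)*(-2) = 12*(-2) = -24)
((1 - 5)*5 + Y)² = ((1 - 5)*5 - 24)² = (-4*5 - 24)² = (-20 - 24)² = (-44)² = 1936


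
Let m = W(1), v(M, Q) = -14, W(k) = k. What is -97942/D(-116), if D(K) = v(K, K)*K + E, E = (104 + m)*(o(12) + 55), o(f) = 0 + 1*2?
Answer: -97942/7609 ≈ -12.872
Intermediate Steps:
m = 1
o(f) = 2 (o(f) = 0 + 2 = 2)
E = 5985 (E = (104 + 1)*(2 + 55) = 105*57 = 5985)
D(K) = 5985 - 14*K (D(K) = -14*K + 5985 = 5985 - 14*K)
-97942/D(-116) = -97942/(5985 - 14*(-116)) = -97942/(5985 + 1624) = -97942/7609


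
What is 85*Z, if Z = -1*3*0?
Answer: 0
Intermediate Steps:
Z = 0 (Z = -3*0 = 0)
85*Z = 85*0 = 0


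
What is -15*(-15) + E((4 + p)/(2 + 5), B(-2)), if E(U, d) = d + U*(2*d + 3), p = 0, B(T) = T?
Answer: 1557/7 ≈ 222.43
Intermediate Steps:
E(U, d) = d + U*(3 + 2*d)
-15*(-15) + E((4 + p)/(2 + 5), B(-2)) = -15*(-15) + (-2 + 3*((4 + 0)/(2 + 5)) + 2*((4 + 0)/(2 + 5))*(-2)) = 225 + (-2 + 3*(4/7) + 2*(4/7)*(-2)) = 225 + (-2 + 12/7 - 16/7) = 225 - 18/7 = 1557/7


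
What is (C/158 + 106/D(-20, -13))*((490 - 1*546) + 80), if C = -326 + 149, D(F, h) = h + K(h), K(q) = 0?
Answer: -228588/1027 ≈ -222.58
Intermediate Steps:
D(F, h) = h (D(F, h) = h + 0 = h)
C = -177
(C/158 + 106/D(-20, -13))*((490 - 1*546) + 80) = (-177/158 + 106/(-13))*((490 - 1*546) + 80) = (-177*1/158 + 106*(-1/13))*((490 - 546) + 80) = (-177/158 - 106/13)*(-56 + 80) = -19049/2054*24 = -228588/1027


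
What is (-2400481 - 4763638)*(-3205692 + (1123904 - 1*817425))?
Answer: 20770306938347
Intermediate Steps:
(-2400481 - 4763638)*(-3205692 + (1123904 - 1*817425)) = -7164119*(-3205692 + (1123904 - 817425)) = -7164119*(-3205692 + 306479) = -7164119*(-2899213) = 20770306938347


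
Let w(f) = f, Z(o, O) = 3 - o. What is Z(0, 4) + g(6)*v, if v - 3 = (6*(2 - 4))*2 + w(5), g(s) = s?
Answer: -93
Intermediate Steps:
v = -16 (v = 3 + ((6*(2 - 4))*2 + 5) = 3 + ((6*(-2))*2 + 5) = 3 + (-12*2 + 5) = 3 + (-24 + 5) = 3 - 19 = -16)
Z(0, 4) + g(6)*v = (3 - 1*0) + 6*(-16) = (3 + 0) - 96 = 3 - 96 = -93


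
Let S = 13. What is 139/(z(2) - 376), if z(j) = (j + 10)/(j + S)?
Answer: -695/1876 ≈ -0.37047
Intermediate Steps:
z(j) = (10 + j)/(13 + j) (z(j) = (j + 10)/(j + 13) = (10 + j)/(13 + j))
139/(z(2) - 376) = 139/((10 + 2)/(13 + 2) - 376) = 139/(12/15 - 376) = 139/((1/15)*12 - 376) = 139/(4/5 - 376) = 139/(-1876/5) = -5/1876*139 = -695/1876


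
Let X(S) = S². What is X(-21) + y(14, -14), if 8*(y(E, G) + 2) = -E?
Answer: 1749/4 ≈ 437.25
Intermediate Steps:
y(E, G) = -2 - E/8 (y(E, G) = -2 + (-E)/8 = -2 - E/8)
X(-21) + y(14, -14) = (-21)² + (-2 - ⅛*14) = 441 + (-2 - 7/4) = 441 - 15/4 = 1749/4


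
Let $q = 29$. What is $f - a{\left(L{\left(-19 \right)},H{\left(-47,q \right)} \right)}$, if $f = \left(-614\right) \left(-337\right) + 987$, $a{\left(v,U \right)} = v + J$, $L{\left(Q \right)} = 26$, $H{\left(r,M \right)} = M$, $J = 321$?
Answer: $207558$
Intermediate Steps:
$a{\left(v,U \right)} = 321 + v$ ($a{\left(v,U \right)} = v + 321 = 321 + v$)
$f = 207905$ ($f = 206918 + 987 = 207905$)
$f - a{\left(L{\left(-19 \right)},H{\left(-47,q \right)} \right)} = 207905 - \left(321 + 26\right) = 207905 - 347 = 207558$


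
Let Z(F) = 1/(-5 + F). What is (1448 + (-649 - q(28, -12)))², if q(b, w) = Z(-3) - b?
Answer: 43784689/64 ≈ 6.8414e+5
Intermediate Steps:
q(b, w) = -⅛ - b (q(b, w) = 1/(-5 - 3) - b = 1/(-8) - b = -⅛ - b)
(1448 + (-649 - q(28, -12)))² = (1448 + (-649 - (-⅛ - 1*28)))² = (1448 + (-649 - (-⅛ - 28)))² = (1448 + (-649 - 1*(-225/8)))² = (1448 + (-649 + 225/8))² = (1448 - 4967/8)² = (6617/8)² = 43784689/64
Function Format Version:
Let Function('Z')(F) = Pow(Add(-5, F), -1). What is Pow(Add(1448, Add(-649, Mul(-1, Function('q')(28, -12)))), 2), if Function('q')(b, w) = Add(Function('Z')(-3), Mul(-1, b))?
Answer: Rational(43784689, 64) ≈ 6.8414e+5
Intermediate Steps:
Function('q')(b, w) = Add(Rational(-1, 8), Mul(-1, b)) (Function('q')(b, w) = Add(Pow(Add(-5, -3), -1), Mul(-1, b)) = Add(Pow(-8, -1), Mul(-1, b)) = Add(Rational(-1, 8), Mul(-1, b)))
Pow(Add(1448, Add(-649, Mul(-1, Function('q')(28, -12)))), 2) = Pow(Add(1448, Add(-649, Mul(-1, Add(Rational(-1, 8), Mul(-1, 28))))), 2) = Pow(Add(1448, Add(-649, Mul(-1, Add(Rational(-1, 8), -28)))), 2) = Pow(Add(1448, Add(-649, Mul(-1, Rational(-225, 8)))), 2) = Pow(Add(1448, Add(-649, Rational(225, 8))), 2) = Pow(Add(1448, Rational(-4967, 8)), 2) = Pow(Rational(6617, 8), 2) = Rational(43784689, 64)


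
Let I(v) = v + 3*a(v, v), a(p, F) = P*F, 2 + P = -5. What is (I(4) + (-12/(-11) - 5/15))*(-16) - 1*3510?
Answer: -73990/33 ≈ -2242.1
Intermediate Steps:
P = -7 (P = -2 - 5 = -7)
a(p, F) = -7*F
I(v) = -20*v (I(v) = v + 3*(-7*v) = v - 21*v = -20*v)
(I(4) + (-12/(-11) - 5/15))*(-16) - 1*3510 = (-20*4 + (-12/(-11) - 5/15))*(-16) - 1*3510 = (-80 + (-12*(-1/11) - 5*1/15))*(-16) - 3510 = (-80 + (12/11 - ⅓))*(-16) - 3510 = (-80 + 25/33)*(-16) - 3510 = -2615/33*(-16) - 3510 = 41840/33 - 3510 = -73990/33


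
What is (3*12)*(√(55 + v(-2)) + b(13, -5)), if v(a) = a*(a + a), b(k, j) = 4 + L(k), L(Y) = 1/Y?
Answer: 1908/13 + 108*√7 ≈ 432.51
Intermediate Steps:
b(k, j) = 4 + 1/k
v(a) = 2*a² (v(a) = a*(2*a) = 2*a²)
(3*12)*(√(55 + v(-2)) + b(13, -5)) = (3*12)*(√(55 + 2*(-2)²) + (4 + 1/13)) = 36*(√(55 + 2*4) + (4 + 1/13)) = 36*(√(55 + 8) + 53/13) = 36*(√63 + 53/13) = 36*(3*√7 + 53/13) = 36*(53/13 + 3*√7) = 1908/13 + 108*√7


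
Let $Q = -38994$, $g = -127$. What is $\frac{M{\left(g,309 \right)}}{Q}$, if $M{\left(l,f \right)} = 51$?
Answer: $- \frac{17}{12998} \approx -0.0013079$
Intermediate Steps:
$\frac{M{\left(g,309 \right)}}{Q} = \frac{51}{-38994} = 51 \left(- \frac{1}{38994}\right) = - \frac{17}{12998}$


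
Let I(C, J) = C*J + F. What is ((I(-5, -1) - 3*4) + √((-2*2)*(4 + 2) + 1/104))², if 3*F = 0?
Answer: (364 - I*√64870)²/2704 ≈ 25.01 - 68.572*I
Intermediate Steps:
F = 0 (F = (⅓)*0 = 0)
I(C, J) = C*J (I(C, J) = C*J + 0 = C*J)
((I(-5, -1) - 3*4) + √((-2*2)*(4 + 2) + 1/104))² = ((-5*(-1) - 3*4) + √((-2*2)*(4 + 2) + 1/104))² = ((5 - 12) + √(-4*6 + 1/104))² = (-7 + √(-24 + 1/104))² = (-7 + √(-2495/104))² = (-7 + I*√64870/52)²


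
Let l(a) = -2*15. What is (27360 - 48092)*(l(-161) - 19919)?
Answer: 413582668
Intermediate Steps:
l(a) = -30
(27360 - 48092)*(l(-161) - 19919) = (27360 - 48092)*(-30 - 19919) = -20732*(-19949) = 413582668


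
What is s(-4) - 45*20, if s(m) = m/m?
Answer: -899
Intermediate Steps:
s(m) = 1
s(-4) - 45*20 = 1 - 45*20 = 1 - 900 = -899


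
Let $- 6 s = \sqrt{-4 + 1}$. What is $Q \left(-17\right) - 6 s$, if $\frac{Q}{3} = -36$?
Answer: $1836 + i \sqrt{3} \approx 1836.0 + 1.732 i$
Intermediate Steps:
$Q = -108$ ($Q = 3 \left(-36\right) = -108$)
$s = - \frac{i \sqrt{3}}{6}$ ($s = - \frac{\sqrt{-4 + 1}}{6} = - \frac{\sqrt{-3}}{6} = - \frac{i \sqrt{3}}{6} \approx - 0.28868 i$)
$Q \left(-17\right) - 6 s = \left(-108\right) \left(-17\right) - 6 \left(- \frac{i \sqrt{3}}{6}\right) = 1836 + i \sqrt{3}$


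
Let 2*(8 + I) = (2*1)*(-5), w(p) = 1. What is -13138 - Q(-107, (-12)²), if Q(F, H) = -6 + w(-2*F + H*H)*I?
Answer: -13119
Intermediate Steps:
I = -13 (I = -8 + ((2*1)*(-5))/2 = -8 + (2*(-5))/2 = -8 + (½)*(-10) = -8 - 5 = -13)
Q(F, H) = -19 (Q(F, H) = -6 + 1*(-13) = -6 - 13 = -19)
-13138 - Q(-107, (-12)²) = -13138 - 1*(-19) = -13138 + 19 = -13119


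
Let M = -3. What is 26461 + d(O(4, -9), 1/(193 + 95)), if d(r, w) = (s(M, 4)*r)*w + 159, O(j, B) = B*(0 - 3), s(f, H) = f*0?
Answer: 26620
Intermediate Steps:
s(f, H) = 0
O(j, B) = -3*B (O(j, B) = B*(-3) = -3*B)
d(r, w) = 159 (d(r, w) = (0*r)*w + 159 = 0*w + 159 = 0 + 159 = 159)
26461 + d(O(4, -9), 1/(193 + 95)) = 26461 + 159 = 26620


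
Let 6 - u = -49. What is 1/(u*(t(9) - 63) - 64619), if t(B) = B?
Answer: -1/67589 ≈ -1.4795e-5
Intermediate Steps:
u = 55 (u = 6 - 1*(-49) = 6 + 49 = 55)
1/(u*(t(9) - 63) - 64619) = 1/(55*(9 - 63) - 64619) = 1/(55*(-54) - 64619) = 1/(-2970 - 64619) = 1/(-67589) = -1/67589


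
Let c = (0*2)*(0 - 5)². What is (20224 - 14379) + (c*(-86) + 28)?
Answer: 5873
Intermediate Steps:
c = 0 (c = 0*(-5)² = 0*25 = 0)
(20224 - 14379) + (c*(-86) + 28) = (20224 - 14379) + (0*(-86) + 28) = 5845 + (0 + 28) = 5845 + 28 = 5873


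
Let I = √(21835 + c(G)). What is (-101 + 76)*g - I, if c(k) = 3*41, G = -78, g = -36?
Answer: 900 - √21958 ≈ 751.82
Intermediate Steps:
c(k) = 123
I = √21958 (I = √(21835 + 123) = √21958 ≈ 148.18)
(-101 + 76)*g - I = (-101 + 76)*(-36) - √21958 = -25*(-36) - √21958 = 900 - √21958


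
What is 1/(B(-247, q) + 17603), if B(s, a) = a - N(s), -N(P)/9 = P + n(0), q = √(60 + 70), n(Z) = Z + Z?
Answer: 1538/23654427 - √130/236544270 ≈ 6.4971e-5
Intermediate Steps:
n(Z) = 2*Z
q = √130 ≈ 11.402
N(P) = -9*P (N(P) = -9*(P + 2*0) = -9*(P + 0) = -9*P)
B(s, a) = a + 9*s (B(s, a) = a - (-9)*s = a + 9*s)
1/(B(-247, q) + 17603) = 1/((√130 + 9*(-247)) + 17603) = 1/((√130 - 2223) + 17603) = 1/((-2223 + √130) + 17603) = 1/(15380 + √130)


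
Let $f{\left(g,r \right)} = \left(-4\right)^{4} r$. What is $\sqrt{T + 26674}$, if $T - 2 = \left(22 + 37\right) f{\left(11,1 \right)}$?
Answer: $2 \sqrt{10445} \approx 204.4$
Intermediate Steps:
$f{\left(g,r \right)} = 256 r$
$T = 15106$ ($T = 2 + \left(22 + 37\right) 256 \cdot 1 = 2 + 59 \cdot 256 = 2 + 15104 = 15106$)
$\sqrt{T + 26674} = \sqrt{15106 + 26674} = \sqrt{41780} = 2 \sqrt{10445}$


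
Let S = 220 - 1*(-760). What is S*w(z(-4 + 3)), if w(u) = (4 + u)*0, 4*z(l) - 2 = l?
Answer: 0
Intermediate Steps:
z(l) = ½ + l/4
S = 980 (S = 220 + 760 = 980)
w(u) = 0
S*w(z(-4 + 3)) = 980*0 = 0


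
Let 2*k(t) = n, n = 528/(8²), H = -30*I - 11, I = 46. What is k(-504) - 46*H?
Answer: 511921/8 ≈ 63990.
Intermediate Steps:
H = -1391 (H = -30*46 - 11 = -1380 - 11 = -1391)
n = 33/4 (n = 528/64 = 528*(1/64) = 33/4 ≈ 8.2500)
k(t) = 33/8 (k(t) = (½)*(33/4) = 33/8)
k(-504) - 46*H = 33/8 - 46*(-1391) = 33/8 + 63986 = 511921/8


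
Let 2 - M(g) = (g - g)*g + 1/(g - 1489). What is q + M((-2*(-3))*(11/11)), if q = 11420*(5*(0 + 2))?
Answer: 169361567/1483 ≈ 1.1420e+5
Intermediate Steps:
q = 114200 (q = 11420*(5*2) = 11420*10 = 114200)
M(g) = 2 - 1/(-1489 + g) (M(g) = 2 - ((g - g)*g + 1/(g - 1489)) = 2 - (0*g + 1/(-1489 + g)) = 2 - (0 + 1/(-1489 + g)) = 2 - 1/(-1489 + g))
q + M((-2*(-3))*(11/11)) = 114200 + (-2979 + 2*((-2*(-3))*(11/11)))/(-1489 + (-2*(-3))*(11/11)) = 114200 + (-2979 + 2*(6*(11*(1/11))))/(-1489 + 6*(11*(1/11))) = 114200 + (-2979 + 2*(6*1))/(-1489 + 6*1) = 114200 + (-2979 + 2*6)/(-1489 + 6) = 114200 + (-2979 + 12)/(-1483) = 114200 - 1/1483*(-2967) = 114200 + 2967/1483 = 169361567/1483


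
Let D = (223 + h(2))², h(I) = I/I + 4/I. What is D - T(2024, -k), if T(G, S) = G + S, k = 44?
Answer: 49096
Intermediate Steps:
h(I) = 1 + 4/I
D = 51076 (D = (223 + (4 + 2)/2)² = (223 + (½)*6)² = (223 + 3)² = 226² = 51076)
D - T(2024, -k) = 51076 - (2024 - 1*44) = 51076 - (2024 - 44) = 51076 - 1*1980 = 51076 - 1980 = 49096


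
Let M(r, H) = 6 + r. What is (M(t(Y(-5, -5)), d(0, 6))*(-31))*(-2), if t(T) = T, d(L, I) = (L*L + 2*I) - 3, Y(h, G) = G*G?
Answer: 1922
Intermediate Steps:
Y(h, G) = G²
d(L, I) = -3 + L² + 2*I (d(L, I) = (L² + 2*I) - 3 = -3 + L² + 2*I)
(M(t(Y(-5, -5)), d(0, 6))*(-31))*(-2) = ((6 + (-5)²)*(-31))*(-2) = ((6 + 25)*(-31))*(-2) = (31*(-31))*(-2) = -961*(-2) = 1922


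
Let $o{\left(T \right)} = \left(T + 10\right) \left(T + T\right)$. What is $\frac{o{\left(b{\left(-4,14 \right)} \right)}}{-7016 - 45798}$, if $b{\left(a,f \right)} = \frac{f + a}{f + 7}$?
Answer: $- \frac{2200}{11645487} \approx -0.00018891$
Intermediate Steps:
$b{\left(a,f \right)} = \frac{a + f}{7 + f}$
$o{\left(T \right)} = 2 T \left(10 + T\right)$ ($o{\left(T \right)} = \left(10 + T\right) 2 T = 2 T \left(10 + T\right)$)
$\frac{o{\left(b{\left(-4,14 \right)} \right)}}{-7016 - 45798} = \frac{2 \frac{-4 + 14}{7 + 14} \left(10 + \frac{-4 + 14}{7 + 14}\right)}{-7016 - 45798} = \frac{2 \cdot \frac{1}{21} \cdot 10 \left(10 + \frac{1}{21} \cdot 10\right)}{-52814} = 2 \cdot \frac{1}{21} \cdot 10 \left(10 + \frac{1}{21} \cdot 10\right) \left(- \frac{1}{52814}\right) = 2 \cdot \frac{10}{21} \left(10 + \frac{10}{21}\right) \left(- \frac{1}{52814}\right) = 2 \cdot \frac{10}{21} \cdot \frac{220}{21} \left(- \frac{1}{52814}\right) = \frac{4400}{441} \left(- \frac{1}{52814}\right) = - \frac{2200}{11645487}$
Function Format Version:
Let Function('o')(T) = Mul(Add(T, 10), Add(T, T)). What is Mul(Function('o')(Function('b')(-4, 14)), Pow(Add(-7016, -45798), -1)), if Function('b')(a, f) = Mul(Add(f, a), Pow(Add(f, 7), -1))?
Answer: Rational(-2200, 11645487) ≈ -0.00018891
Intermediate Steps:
Function('b')(a, f) = Mul(Pow(Add(7, f), -1), Add(a, f)) (Function('b')(a, f) = Mul(Add(a, f), Pow(Add(7, f), -1)) = Mul(Pow(Add(7, f), -1), Add(a, f)))
Function('o')(T) = Mul(2, T, Add(10, T)) (Function('o')(T) = Mul(Add(10, T), Mul(2, T)) = Mul(2, T, Add(10, T)))
Mul(Function('o')(Function('b')(-4, 14)), Pow(Add(-7016, -45798), -1)) = Mul(Mul(2, Mul(Pow(Add(7, 14), -1), Add(-4, 14)), Add(10, Mul(Pow(Add(7, 14), -1), Add(-4, 14)))), Pow(Add(-7016, -45798), -1)) = Mul(Mul(2, Mul(Pow(21, -1), 10), Add(10, Mul(Pow(21, -1), 10))), Pow(-52814, -1)) = Mul(Mul(2, Mul(Rational(1, 21), 10), Add(10, Mul(Rational(1, 21), 10))), Rational(-1, 52814)) = Mul(Mul(2, Rational(10, 21), Add(10, Rational(10, 21))), Rational(-1, 52814)) = Mul(Mul(2, Rational(10, 21), Rational(220, 21)), Rational(-1, 52814)) = Mul(Rational(4400, 441), Rational(-1, 52814)) = Rational(-2200, 11645487)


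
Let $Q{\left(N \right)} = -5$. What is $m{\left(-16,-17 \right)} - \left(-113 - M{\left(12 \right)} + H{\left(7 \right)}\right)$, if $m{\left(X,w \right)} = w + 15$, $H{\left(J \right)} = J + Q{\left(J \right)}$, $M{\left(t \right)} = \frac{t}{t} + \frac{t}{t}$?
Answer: $111$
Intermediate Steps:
$M{\left(t \right)} = 2$ ($M{\left(t \right)} = 1 + 1 = 2$)
$H{\left(J \right)} = -5 + J$ ($H{\left(J \right)} = J - 5 = -5 + J$)
$m{\left(X,w \right)} = 15 + w$
$m{\left(-16,-17 \right)} - \left(-113 - M{\left(12 \right)} + H{\left(7 \right)}\right) = \left(15 - 17\right) + \left(\left(- (-5 + 7) + 2\right) + 113\right) = -2 + \left(\left(\left(-1\right) 2 + 2\right) + 113\right) = -2 + \left(\left(-2 + 2\right) + 113\right) = -2 + \left(0 + 113\right) = -2 + 113 = 111$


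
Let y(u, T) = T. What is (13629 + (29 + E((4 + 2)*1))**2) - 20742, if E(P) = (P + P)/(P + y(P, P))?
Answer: -6213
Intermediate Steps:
E(P) = 1 (E(P) = (P + P)/(P + P) = (2*P)/((2*P)) = (2*P)*(1/(2*P)) = 1)
(13629 + (29 + E((4 + 2)*1))**2) - 20742 = (13629 + (29 + 1)**2) - 20742 = (13629 + 30**2) - 20742 = (13629 + 900) - 20742 = 14529 - 20742 = -6213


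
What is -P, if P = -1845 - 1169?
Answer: 3014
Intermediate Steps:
P = -3014
-P = -1*(-3014) = 3014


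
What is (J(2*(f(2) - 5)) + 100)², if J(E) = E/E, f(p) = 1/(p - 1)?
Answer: 10201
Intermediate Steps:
f(p) = 1/(-1 + p)
J(E) = 1
(J(2*(f(2) - 5)) + 100)² = (1 + 100)² = 101² = 10201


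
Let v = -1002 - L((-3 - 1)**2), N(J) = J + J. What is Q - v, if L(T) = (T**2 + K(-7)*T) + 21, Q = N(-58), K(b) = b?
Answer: 1051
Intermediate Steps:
N(J) = 2*J
Q = -116 (Q = 2*(-58) = -116)
L(T) = 21 + T**2 - 7*T (L(T) = (T**2 - 7*T) + 21 = 21 + T**2 - 7*T)
v = -1167 (v = -1002 - (21 + ((-3 - 1)**2)**2 - 7*(-3 - 1)**2) = -1002 - (21 + ((-4)**2)**2 - 7*(-4)**2) = -1002 - (21 + 16**2 - 7*16) = -1002 - (21 + 256 - 112) = -1002 - 1*165 = -1002 - 165 = -1167)
Q - v = -116 - 1*(-1167) = -116 + 1167 = 1051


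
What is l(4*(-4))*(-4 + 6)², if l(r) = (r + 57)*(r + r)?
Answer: -5248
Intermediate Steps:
l(r) = 2*r*(57 + r) (l(r) = (57 + r)*(2*r) = 2*r*(57 + r))
l(4*(-4))*(-4 + 6)² = (2*(4*(-4))*(57 + 4*(-4)))*(-4 + 6)² = (2*(-16)*(57 - 16))*2² = (2*(-16)*41)*4 = -1312*4 = -5248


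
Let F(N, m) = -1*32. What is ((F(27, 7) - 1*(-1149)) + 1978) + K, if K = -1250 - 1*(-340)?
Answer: 2185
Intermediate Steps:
F(N, m) = -32
K = -910 (K = -1250 + 340 = -910)
((F(27, 7) - 1*(-1149)) + 1978) + K = ((-32 - 1*(-1149)) + 1978) - 910 = ((-32 + 1149) + 1978) - 910 = (1117 + 1978) - 910 = 3095 - 910 = 2185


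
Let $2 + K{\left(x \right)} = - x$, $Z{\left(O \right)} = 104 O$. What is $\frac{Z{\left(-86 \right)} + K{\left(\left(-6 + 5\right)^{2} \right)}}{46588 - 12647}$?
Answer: $- \frac{8947}{33941} \approx -0.2636$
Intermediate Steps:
$K{\left(x \right)} = -2 - x$
$\frac{Z{\left(-86 \right)} + K{\left(\left(-6 + 5\right)^{2} \right)}}{46588 - 12647} = \frac{104 \left(-86\right) - \left(2 + \left(-6 + 5\right)^{2}\right)}{46588 - 12647} = \frac{-8944 - 3}{33941} = \left(-8944 - 3\right) \frac{1}{33941} = \left(-8947\right) \frac{1}{33941} = - \frac{8947}{33941}$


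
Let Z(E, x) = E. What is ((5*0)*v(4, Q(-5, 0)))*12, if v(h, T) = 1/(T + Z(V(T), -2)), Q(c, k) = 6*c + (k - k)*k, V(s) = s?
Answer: 0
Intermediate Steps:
Q(c, k) = 6*c (Q(c, k) = 6*c + 0*k = 6*c + 0 = 6*c)
v(h, T) = 1/(2*T) (v(h, T) = 1/(T + T) = 1/(2*T))
((5*0)*v(4, Q(-5, 0)))*12 = ((5*0)*(1/(2*((6*(-5))))))*12 = (0*((½)/(-30)))*12 = (0*((½)*(-1/30)))*12 = (0*(-1/60))*12 = 0*12 = 0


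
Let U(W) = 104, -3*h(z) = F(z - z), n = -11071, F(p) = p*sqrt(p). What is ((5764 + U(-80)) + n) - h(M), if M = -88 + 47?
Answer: -5203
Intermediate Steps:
M = -41
F(p) = p**(3/2)
h(z) = 0 (h(z) = -(z - z)**(3/2)/3 = -0**(3/2)/3 = -1/3*0 = 0)
((5764 + U(-80)) + n) - h(M) = ((5764 + 104) - 11071) - 1*0 = (5868 - 11071) + 0 = -5203 + 0 = -5203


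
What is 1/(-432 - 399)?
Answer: -1/831 ≈ -0.0012034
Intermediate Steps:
1/(-432 - 399) = 1/(-831) = -1/831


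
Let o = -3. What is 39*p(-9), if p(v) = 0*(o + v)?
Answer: 0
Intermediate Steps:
p(v) = 0 (p(v) = 0*(-3 + v) = 0)
39*p(-9) = 39*0 = 0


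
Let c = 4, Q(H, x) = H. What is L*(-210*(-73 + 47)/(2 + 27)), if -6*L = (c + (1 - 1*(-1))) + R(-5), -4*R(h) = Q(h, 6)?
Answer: -455/2 ≈ -227.50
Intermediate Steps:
R(h) = -h/4
L = -29/24 (L = -((4 + (1 - 1*(-1))) - ¼*(-5))/6 = -((4 + (1 + 1)) + 5/4)/6 = -((4 + 2) + 5/4)/6 = -(6 + 5/4)/6 = -⅙*29/4 = -29/24 ≈ -1.2083)
L*(-210*(-73 + 47)/(2 + 27)) = -(-1015)/(4*((2 + 27)/(-73 + 47))) = -(-1015)/(4*(29/(-26))) = -(-1015)/(4*(29*(-1/26))) = -(-1015)/(4*(-29/26)) = -(-1015)*(-26)/(4*29) = -29/24*5460/29 = -455/2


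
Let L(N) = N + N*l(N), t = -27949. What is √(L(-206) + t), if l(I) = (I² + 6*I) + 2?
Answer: I*√8515767 ≈ 2918.2*I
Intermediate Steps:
l(I) = 2 + I² + 6*I
L(N) = N + N*(2 + N² + 6*N)
√(L(-206) + t) = √(-206*(3 + (-206)² + 6*(-206)) - 27949) = √(-206*(3 + 42436 - 1236) - 27949) = √(-206*41203 - 27949) = √(-8487818 - 27949) = √(-8515767) = I*√8515767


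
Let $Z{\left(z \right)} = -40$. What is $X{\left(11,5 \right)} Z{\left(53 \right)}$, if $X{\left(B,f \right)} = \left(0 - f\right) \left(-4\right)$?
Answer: $-800$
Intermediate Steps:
$X{\left(B,f \right)} = 4 f$ ($X{\left(B,f \right)} = - f \left(-4\right) = 4 f$)
$X{\left(11,5 \right)} Z{\left(53 \right)} = 4 \cdot 5 \left(-40\right) = 20 \left(-40\right) = -800$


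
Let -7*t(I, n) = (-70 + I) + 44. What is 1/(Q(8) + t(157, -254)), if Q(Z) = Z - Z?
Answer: -7/131 ≈ -0.053435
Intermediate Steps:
Q(Z) = 0
t(I, n) = 26/7 - I/7 (t(I, n) = -((-70 + I) + 44)/7 = -(-26 + I)/7 = 26/7 - I/7)
1/(Q(8) + t(157, -254)) = 1/(0 + (26/7 - 1/7*157)) = 1/(0 + (26/7 - 157/7)) = 1/(0 - 131/7) = 1/(-131/7) = -7/131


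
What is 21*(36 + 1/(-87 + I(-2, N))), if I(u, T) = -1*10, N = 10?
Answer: 73311/97 ≈ 755.78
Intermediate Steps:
I(u, T) = -10
21*(36 + 1/(-87 + I(-2, N))) = 21*(36 + 1/(-87 - 10)) = 21*(36 + 1/(-97)) = 21*(36 - 1/97) = 21*(3491/97) = 73311/97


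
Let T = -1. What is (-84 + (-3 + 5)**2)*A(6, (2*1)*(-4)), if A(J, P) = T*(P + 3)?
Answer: -400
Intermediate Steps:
A(J, P) = -3 - P (A(J, P) = -(P + 3) = -(3 + P) = -3 - P)
(-84 + (-3 + 5)**2)*A(6, (2*1)*(-4)) = (-84 + (-3 + 5)**2)*(-3 - 2*1*(-4)) = (-84 + 2**2)*(-3 - 2*(-4)) = (-84 + 4)*(-3 - 1*(-8)) = -80*(-3 + 8) = -80*5 = -400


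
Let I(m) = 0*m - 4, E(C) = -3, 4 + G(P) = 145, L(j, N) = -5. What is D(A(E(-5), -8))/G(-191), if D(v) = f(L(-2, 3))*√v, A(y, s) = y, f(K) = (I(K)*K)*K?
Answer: -100*I*√3/141 ≈ -1.2284*I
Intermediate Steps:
G(P) = 141 (G(P) = -4 + 145 = 141)
I(m) = -4 (I(m) = 0 - 4 = -4)
f(K) = -4*K² (f(K) = (-4*K)*K = -4*K²)
D(v) = -100*√v (D(v) = (-4*(-5)²)*√v = (-4*25)*√v = -100*√v)
D(A(E(-5), -8))/G(-191) = -100*I*√3/141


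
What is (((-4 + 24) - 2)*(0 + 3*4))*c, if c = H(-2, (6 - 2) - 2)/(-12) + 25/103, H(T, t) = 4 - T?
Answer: -5724/103 ≈ -55.573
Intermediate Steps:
c = -53/206 (c = (4 - 1*(-2))/(-12) + 25/103 = (4 + 2)*(-1/12) + 25*(1/103) = 6*(-1/12) + 25/103 = -½ + 25/103 = -53/206 ≈ -0.25728)
(((-4 + 24) - 2)*(0 + 3*4))*c = (((-4 + 24) - 2)*(0 + 3*4))*(-53/206) = ((20 - 2)*(0 + 12))*(-53/206) = (18*12)*(-53/206) = 216*(-53/206) = -5724/103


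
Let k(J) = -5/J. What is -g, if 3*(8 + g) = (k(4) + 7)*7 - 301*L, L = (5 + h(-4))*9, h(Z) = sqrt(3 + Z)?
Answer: 54115/12 + 903*I ≈ 4509.6 + 903.0*I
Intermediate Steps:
L = 45 + 9*I (L = (5 + sqrt(3 - 4))*9 = (5 + sqrt(-1))*9 = (5 + I)*9 = 45 + 9*I ≈ 45.0 + 9.0*I)
g = -54115/12 - 903*I (g = -8 + ((-5/4 + 7)*7 - 301*(45 + 9*I))/3 = -8 + ((-5*1/4 + 7)*7 + (-13545 - 2709*I))/3 = -8 + ((-5/4 + 7)*7 + (-13545 - 2709*I))/3 = -8 + ((23/4)*7 + (-13545 - 2709*I))/3 = -8 + (161/4 + (-13545 - 2709*I))/3 = -8 + (-54019/4 - 2709*I)/3 = -8 + (-54019/12 - 903*I) = -54115/12 - 903*I ≈ -4509.6 - 903.0*I)
-g = -(-54115/12 - 903*I) = 54115/12 + 903*I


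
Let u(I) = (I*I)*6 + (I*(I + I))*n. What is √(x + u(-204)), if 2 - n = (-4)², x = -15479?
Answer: I*√931031 ≈ 964.9*I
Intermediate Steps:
n = -14 (n = 2 - 1*(-4)² = 2 - 1*16 = 2 - 16 = -14)
u(I) = -22*I² (u(I) = (I*I)*6 + (I*(I + I))*(-14) = I²*6 + (I*(2*I))*(-14) = 6*I² + (2*I²)*(-14) = 6*I² - 28*I² = -22*I²)
√(x + u(-204)) = √(-15479 - 22*(-204)²) = √(-15479 - 22*41616) = √(-15479 - 915552) = √(-931031) = I*√931031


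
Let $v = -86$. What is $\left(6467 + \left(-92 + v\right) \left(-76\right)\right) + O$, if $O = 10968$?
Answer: $30963$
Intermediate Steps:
$\left(6467 + \left(-92 + v\right) \left(-76\right)\right) + O = \left(6467 + \left(-92 - 86\right) \left(-76\right)\right) + 10968 = \left(6467 - -13528\right) + 10968 = \left(6467 + 13528\right) + 10968 = 19995 + 10968 = 30963$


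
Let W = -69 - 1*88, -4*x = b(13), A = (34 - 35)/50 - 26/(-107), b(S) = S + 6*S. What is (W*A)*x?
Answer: 17044391/21400 ≈ 796.47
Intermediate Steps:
b(S) = 7*S
A = 1193/5350 (A = -1*1/50 - 26*(-1/107) = -1/50 + 26/107 = 1193/5350 ≈ 0.22299)
x = -91/4 (x = -7*13/4 = -¼*91 = -91/4 ≈ -22.750)
W = -157 (W = -69 - 88 = -157)
(W*A)*x = -157*1193/5350*(-91/4) = -187301/5350*(-91/4) = 17044391/21400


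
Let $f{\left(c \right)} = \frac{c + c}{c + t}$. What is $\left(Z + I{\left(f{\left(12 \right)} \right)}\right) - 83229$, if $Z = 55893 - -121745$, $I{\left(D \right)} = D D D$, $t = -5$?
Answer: $\frac{32396111}{343} \approx 94449.0$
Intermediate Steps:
$f{\left(c \right)} = \frac{2 c}{-5 + c}$ ($f{\left(c \right)} = \frac{c + c}{c - 5} = \frac{2 c}{-5 + c}$)
$I{\left(D \right)} = D^{3}$ ($I{\left(D \right)} = D^{2} D = D^{3}$)
$Z = 177638$ ($Z = 55893 + 121745 = 177638$)
$\left(Z + I{\left(f{\left(12 \right)} \right)}\right) - 83229 = \left(177638 + \left(2 \cdot 12 \frac{1}{-5 + 12}\right)^{3}\right) - 83229 = \left(177638 + \left(2 \cdot 12 \cdot \frac{1}{7}\right)^{3}\right) - 83229 = \left(177638 + \left(\frac{24}{7}\right)^{3}\right) - 83229 = \left(177638 + \frac{13824}{343}\right) - 83229 = \frac{60943658}{343} - 83229 = \frac{32396111}{343}$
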